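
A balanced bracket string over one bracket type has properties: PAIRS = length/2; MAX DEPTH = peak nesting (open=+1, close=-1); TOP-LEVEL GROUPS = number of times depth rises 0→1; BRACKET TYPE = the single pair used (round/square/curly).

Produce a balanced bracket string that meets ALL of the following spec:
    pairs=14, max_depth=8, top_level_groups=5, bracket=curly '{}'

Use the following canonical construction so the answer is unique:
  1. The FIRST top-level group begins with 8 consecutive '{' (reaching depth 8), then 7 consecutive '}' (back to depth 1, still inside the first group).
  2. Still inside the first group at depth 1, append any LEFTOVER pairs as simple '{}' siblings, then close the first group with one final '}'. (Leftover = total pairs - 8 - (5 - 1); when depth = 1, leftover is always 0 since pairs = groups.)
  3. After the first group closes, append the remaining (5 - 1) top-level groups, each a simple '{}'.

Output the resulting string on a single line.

Answer: {{{{{{{{}}}}}}}{}{}}{}{}{}{}

Derivation:
Spec: pairs=14 depth=8 groups=5
Leftover pairs = 14 - 8 - (5-1) = 2
First group: deep chain of depth 8 + 2 sibling pairs
Remaining 4 groups: simple '{}' each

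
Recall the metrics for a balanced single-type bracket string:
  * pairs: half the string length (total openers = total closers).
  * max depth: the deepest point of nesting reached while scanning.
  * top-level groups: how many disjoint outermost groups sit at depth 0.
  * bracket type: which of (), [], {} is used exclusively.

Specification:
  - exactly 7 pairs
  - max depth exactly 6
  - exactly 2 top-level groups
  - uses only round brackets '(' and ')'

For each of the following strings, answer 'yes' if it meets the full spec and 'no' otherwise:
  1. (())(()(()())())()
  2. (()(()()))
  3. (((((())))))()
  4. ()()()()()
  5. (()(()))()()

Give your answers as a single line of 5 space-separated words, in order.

Answer: no no yes no no

Derivation:
String 1 '(())(()(()())())()': depth seq [1 2 1 0 1 2 1 2 3 2 3 2 1 2 1 0 1 0]
  -> pairs=9 depth=3 groups=3 -> no
String 2 '(()(()()))': depth seq [1 2 1 2 3 2 3 2 1 0]
  -> pairs=5 depth=3 groups=1 -> no
String 3 '(((((())))))()': depth seq [1 2 3 4 5 6 5 4 3 2 1 0 1 0]
  -> pairs=7 depth=6 groups=2 -> yes
String 4 '()()()()()': depth seq [1 0 1 0 1 0 1 0 1 0]
  -> pairs=5 depth=1 groups=5 -> no
String 5 '(()(()))()()': depth seq [1 2 1 2 3 2 1 0 1 0 1 0]
  -> pairs=6 depth=3 groups=3 -> no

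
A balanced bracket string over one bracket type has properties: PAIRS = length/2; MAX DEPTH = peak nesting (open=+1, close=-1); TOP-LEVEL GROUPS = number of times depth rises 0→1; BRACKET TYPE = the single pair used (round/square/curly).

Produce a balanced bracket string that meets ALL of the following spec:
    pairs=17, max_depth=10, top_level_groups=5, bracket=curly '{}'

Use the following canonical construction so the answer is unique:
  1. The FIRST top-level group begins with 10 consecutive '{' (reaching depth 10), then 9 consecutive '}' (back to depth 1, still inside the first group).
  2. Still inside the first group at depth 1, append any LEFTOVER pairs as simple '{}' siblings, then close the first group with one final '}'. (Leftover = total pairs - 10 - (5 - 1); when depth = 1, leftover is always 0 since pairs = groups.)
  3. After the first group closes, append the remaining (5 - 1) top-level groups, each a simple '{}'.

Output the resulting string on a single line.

Answer: {{{{{{{{{{}}}}}}}}}{}{}{}}{}{}{}{}

Derivation:
Spec: pairs=17 depth=10 groups=5
Leftover pairs = 17 - 10 - (5-1) = 3
First group: deep chain of depth 10 + 3 sibling pairs
Remaining 4 groups: simple '{}' each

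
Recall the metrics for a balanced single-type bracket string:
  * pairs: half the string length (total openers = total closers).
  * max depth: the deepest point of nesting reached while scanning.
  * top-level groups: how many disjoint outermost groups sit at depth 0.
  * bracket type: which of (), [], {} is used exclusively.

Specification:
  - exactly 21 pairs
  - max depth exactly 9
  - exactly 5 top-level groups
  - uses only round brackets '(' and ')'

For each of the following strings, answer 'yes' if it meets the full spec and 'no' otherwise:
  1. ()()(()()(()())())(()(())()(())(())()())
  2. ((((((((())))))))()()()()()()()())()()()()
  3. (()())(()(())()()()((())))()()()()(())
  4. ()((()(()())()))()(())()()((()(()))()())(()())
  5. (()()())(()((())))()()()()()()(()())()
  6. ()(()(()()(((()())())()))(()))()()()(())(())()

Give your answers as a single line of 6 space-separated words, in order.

String 1 '()()(()()(()())())(()(())()(())(())()())': depth seq [1 0 1 0 1 2 1 2 1 2 3 2 3 2 1 2 1 0 1 2 1 2 3 2 1 2 1 2 3 2 1 2 3 2 1 2 1 2 1 0]
  -> pairs=20 depth=3 groups=4 -> no
String 2 '((((((((())))))))()()()()()()()())()()()()': depth seq [1 2 3 4 5 6 7 8 9 8 7 6 5 4 3 2 1 2 1 2 1 2 1 2 1 2 1 2 1 2 1 2 1 0 1 0 1 0 1 0 1 0]
  -> pairs=21 depth=9 groups=5 -> yes
String 3 '(()())(()(())()()()((())))()()()()(())': depth seq [1 2 1 2 1 0 1 2 1 2 3 2 1 2 1 2 1 2 1 2 3 4 3 2 1 0 1 0 1 0 1 0 1 0 1 2 1 0]
  -> pairs=19 depth=4 groups=7 -> no
String 4 '()((()(()())()))()(())()()((()(()))()())(()())': depth seq [1 0 1 2 3 2 3 4 3 4 3 2 3 2 1 0 1 0 1 2 1 0 1 0 1 0 1 2 3 2 3 4 3 2 1 2 1 2 1 0 1 2 1 2 1 0]
  -> pairs=23 depth=4 groups=8 -> no
String 5 '(()()())(()((())))()()()()()()(()())()': depth seq [1 2 1 2 1 2 1 0 1 2 1 2 3 4 3 2 1 0 1 0 1 0 1 0 1 0 1 0 1 0 1 2 1 2 1 0 1 0]
  -> pairs=19 depth=4 groups=10 -> no
String 6 '()(()(()()(((()())())()))(()))()()()(())(())()': depth seq [1 0 1 2 1 2 3 2 3 2 3 4 5 6 5 6 5 4 5 4 3 4 3 2 1 2 3 2 1 0 1 0 1 0 1 0 1 2 1 0 1 2 1 0 1 0]
  -> pairs=23 depth=6 groups=8 -> no

Answer: no yes no no no no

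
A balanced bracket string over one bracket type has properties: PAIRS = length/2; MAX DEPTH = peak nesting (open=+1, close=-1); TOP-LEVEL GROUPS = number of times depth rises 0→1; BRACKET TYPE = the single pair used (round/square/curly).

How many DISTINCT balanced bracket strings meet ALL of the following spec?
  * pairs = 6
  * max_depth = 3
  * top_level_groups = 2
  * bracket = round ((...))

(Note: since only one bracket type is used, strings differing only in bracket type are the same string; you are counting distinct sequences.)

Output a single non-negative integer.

Spec: pairs=6 depth=3 groups=2
Count(depth <= 3) = 28
Count(depth <= 2) = 5
Count(depth == 3) = 28 - 5 = 23

Answer: 23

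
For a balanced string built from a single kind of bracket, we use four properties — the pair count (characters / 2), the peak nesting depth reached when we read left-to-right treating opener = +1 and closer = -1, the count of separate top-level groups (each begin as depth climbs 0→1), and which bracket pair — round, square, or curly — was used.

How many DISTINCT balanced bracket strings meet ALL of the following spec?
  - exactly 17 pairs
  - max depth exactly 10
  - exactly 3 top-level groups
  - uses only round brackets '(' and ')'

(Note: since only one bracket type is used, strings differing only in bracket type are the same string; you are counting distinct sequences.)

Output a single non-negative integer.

Spec: pairs=17 depth=10 groups=3
Count(depth <= 10) = 25603665
Count(depth <= 9) = 25387557
Count(depth == 10) = 25603665 - 25387557 = 216108

Answer: 216108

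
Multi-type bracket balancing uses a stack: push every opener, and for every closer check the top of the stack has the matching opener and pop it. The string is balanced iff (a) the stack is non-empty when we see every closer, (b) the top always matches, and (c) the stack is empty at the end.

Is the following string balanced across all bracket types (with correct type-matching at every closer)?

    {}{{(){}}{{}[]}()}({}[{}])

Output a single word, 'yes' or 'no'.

Answer: yes

Derivation:
pos 0: push '{'; stack = {
pos 1: '}' matches '{'; pop; stack = (empty)
pos 2: push '{'; stack = {
pos 3: push '{'; stack = {{
pos 4: push '('; stack = {{(
pos 5: ')' matches '('; pop; stack = {{
pos 6: push '{'; stack = {{{
pos 7: '}' matches '{'; pop; stack = {{
pos 8: '}' matches '{'; pop; stack = {
pos 9: push '{'; stack = {{
pos 10: push '{'; stack = {{{
pos 11: '}' matches '{'; pop; stack = {{
pos 12: push '['; stack = {{[
pos 13: ']' matches '['; pop; stack = {{
pos 14: '}' matches '{'; pop; stack = {
pos 15: push '('; stack = {(
pos 16: ')' matches '('; pop; stack = {
pos 17: '}' matches '{'; pop; stack = (empty)
pos 18: push '('; stack = (
pos 19: push '{'; stack = ({
pos 20: '}' matches '{'; pop; stack = (
pos 21: push '['; stack = ([
pos 22: push '{'; stack = ([{
pos 23: '}' matches '{'; pop; stack = ([
pos 24: ']' matches '['; pop; stack = (
pos 25: ')' matches '('; pop; stack = (empty)
end: stack empty → VALID
Verdict: properly nested → yes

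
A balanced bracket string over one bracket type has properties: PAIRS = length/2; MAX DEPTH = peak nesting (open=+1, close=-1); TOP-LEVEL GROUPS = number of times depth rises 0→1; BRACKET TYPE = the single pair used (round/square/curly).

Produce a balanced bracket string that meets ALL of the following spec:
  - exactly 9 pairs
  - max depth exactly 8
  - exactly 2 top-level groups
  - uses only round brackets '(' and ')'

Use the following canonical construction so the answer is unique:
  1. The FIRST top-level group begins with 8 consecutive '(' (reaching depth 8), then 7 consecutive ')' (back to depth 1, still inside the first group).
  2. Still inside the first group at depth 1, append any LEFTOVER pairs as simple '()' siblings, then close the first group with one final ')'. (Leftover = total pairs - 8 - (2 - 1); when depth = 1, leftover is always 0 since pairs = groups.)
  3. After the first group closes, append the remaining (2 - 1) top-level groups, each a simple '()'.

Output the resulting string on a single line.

Answer: (((((((())))))))()

Derivation:
Spec: pairs=9 depth=8 groups=2
Leftover pairs = 9 - 8 - (2-1) = 0
First group: deep chain of depth 8 + 0 sibling pairs
Remaining 1 groups: simple '()' each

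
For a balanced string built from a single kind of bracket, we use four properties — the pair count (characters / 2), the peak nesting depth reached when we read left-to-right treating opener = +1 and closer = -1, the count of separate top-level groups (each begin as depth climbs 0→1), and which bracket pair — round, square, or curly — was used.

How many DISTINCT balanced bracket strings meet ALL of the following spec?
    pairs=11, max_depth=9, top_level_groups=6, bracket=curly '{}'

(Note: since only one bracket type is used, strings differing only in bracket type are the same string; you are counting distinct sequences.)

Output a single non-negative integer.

Spec: pairs=11 depth=9 groups=6
Count(depth <= 9) = 1638
Count(depth <= 8) = 1638
Count(depth == 9) = 1638 - 1638 = 0

Answer: 0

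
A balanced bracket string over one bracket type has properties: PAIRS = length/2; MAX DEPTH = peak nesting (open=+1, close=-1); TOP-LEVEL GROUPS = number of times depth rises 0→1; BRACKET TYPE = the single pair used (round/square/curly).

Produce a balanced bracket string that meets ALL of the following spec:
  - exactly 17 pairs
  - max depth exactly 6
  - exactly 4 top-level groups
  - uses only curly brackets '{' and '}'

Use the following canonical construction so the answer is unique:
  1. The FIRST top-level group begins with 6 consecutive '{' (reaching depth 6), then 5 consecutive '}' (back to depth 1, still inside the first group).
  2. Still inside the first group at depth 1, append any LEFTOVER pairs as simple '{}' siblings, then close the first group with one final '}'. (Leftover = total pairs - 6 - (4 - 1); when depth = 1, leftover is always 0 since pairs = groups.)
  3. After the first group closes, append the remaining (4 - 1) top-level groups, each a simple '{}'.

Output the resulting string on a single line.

Answer: {{{{{{}}}}}{}{}{}{}{}{}{}{}}{}{}{}

Derivation:
Spec: pairs=17 depth=6 groups=4
Leftover pairs = 17 - 6 - (4-1) = 8
First group: deep chain of depth 6 + 8 sibling pairs
Remaining 3 groups: simple '{}' each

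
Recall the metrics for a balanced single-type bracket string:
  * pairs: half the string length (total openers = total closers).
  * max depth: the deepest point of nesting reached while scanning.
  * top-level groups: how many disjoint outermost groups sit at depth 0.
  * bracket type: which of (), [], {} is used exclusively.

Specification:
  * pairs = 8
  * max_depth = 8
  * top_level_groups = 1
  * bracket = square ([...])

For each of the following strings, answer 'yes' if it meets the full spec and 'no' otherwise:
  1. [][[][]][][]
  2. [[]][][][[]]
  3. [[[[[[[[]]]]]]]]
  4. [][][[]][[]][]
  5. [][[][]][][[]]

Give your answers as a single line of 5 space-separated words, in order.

Answer: no no yes no no

Derivation:
String 1 '[][[][]][][]': depth seq [1 0 1 2 1 2 1 0 1 0 1 0]
  -> pairs=6 depth=2 groups=4 -> no
String 2 '[[]][][][[]]': depth seq [1 2 1 0 1 0 1 0 1 2 1 0]
  -> pairs=6 depth=2 groups=4 -> no
String 3 '[[[[[[[[]]]]]]]]': depth seq [1 2 3 4 5 6 7 8 7 6 5 4 3 2 1 0]
  -> pairs=8 depth=8 groups=1 -> yes
String 4 '[][][[]][[]][]': depth seq [1 0 1 0 1 2 1 0 1 2 1 0 1 0]
  -> pairs=7 depth=2 groups=5 -> no
String 5 '[][[][]][][[]]': depth seq [1 0 1 2 1 2 1 0 1 0 1 2 1 0]
  -> pairs=7 depth=2 groups=4 -> no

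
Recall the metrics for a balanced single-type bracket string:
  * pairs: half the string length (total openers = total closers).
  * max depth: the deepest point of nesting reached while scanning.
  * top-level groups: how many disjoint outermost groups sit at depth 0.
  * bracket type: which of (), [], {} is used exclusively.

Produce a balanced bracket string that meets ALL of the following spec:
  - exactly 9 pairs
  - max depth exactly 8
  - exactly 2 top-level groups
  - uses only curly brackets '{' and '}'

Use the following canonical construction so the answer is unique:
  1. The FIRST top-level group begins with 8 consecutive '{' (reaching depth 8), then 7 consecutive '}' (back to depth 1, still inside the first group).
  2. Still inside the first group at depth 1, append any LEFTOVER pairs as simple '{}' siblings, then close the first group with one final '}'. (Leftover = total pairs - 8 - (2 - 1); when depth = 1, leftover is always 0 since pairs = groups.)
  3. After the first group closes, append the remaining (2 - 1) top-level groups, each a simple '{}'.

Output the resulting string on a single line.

Answer: {{{{{{{{}}}}}}}}{}

Derivation:
Spec: pairs=9 depth=8 groups=2
Leftover pairs = 9 - 8 - (2-1) = 0
First group: deep chain of depth 8 + 0 sibling pairs
Remaining 1 groups: simple '{}' each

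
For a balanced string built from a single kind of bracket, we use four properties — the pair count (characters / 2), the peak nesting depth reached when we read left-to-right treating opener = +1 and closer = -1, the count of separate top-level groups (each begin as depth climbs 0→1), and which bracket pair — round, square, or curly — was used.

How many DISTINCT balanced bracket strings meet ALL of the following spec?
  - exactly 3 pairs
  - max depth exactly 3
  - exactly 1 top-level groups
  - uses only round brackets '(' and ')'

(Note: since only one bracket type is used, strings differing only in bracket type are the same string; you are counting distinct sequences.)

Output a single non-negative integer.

Spec: pairs=3 depth=3 groups=1
Count(depth <= 3) = 2
Count(depth <= 2) = 1
Count(depth == 3) = 2 - 1 = 1

Answer: 1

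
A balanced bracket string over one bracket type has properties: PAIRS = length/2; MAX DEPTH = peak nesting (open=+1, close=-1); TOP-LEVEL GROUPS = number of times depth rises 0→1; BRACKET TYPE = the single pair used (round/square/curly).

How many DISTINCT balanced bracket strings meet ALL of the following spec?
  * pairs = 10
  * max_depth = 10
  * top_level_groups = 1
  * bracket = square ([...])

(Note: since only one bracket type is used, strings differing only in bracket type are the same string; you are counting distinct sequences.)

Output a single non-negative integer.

Spec: pairs=10 depth=10 groups=1
Count(depth <= 10) = 4862
Count(depth <= 9) = 4861
Count(depth == 10) = 4862 - 4861 = 1

Answer: 1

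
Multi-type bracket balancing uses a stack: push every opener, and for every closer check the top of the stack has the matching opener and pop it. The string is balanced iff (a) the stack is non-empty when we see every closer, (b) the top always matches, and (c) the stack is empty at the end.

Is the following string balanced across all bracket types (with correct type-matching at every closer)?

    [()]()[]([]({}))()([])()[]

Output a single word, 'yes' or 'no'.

Answer: yes

Derivation:
pos 0: push '['; stack = [
pos 1: push '('; stack = [(
pos 2: ')' matches '('; pop; stack = [
pos 3: ']' matches '['; pop; stack = (empty)
pos 4: push '('; stack = (
pos 5: ')' matches '('; pop; stack = (empty)
pos 6: push '['; stack = [
pos 7: ']' matches '['; pop; stack = (empty)
pos 8: push '('; stack = (
pos 9: push '['; stack = ([
pos 10: ']' matches '['; pop; stack = (
pos 11: push '('; stack = ((
pos 12: push '{'; stack = (({
pos 13: '}' matches '{'; pop; stack = ((
pos 14: ')' matches '('; pop; stack = (
pos 15: ')' matches '('; pop; stack = (empty)
pos 16: push '('; stack = (
pos 17: ')' matches '('; pop; stack = (empty)
pos 18: push '('; stack = (
pos 19: push '['; stack = ([
pos 20: ']' matches '['; pop; stack = (
pos 21: ')' matches '('; pop; stack = (empty)
pos 22: push '('; stack = (
pos 23: ')' matches '('; pop; stack = (empty)
pos 24: push '['; stack = [
pos 25: ']' matches '['; pop; stack = (empty)
end: stack empty → VALID
Verdict: properly nested → yes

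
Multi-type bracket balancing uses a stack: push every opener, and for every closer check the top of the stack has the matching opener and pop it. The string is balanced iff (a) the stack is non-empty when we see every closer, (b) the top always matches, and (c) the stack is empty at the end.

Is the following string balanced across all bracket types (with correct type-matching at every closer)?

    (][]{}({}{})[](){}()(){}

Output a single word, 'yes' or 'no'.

Answer: no

Derivation:
pos 0: push '('; stack = (
pos 1: saw closer ']' but top of stack is '(' (expected ')') → INVALID
Verdict: type mismatch at position 1: ']' closes '(' → no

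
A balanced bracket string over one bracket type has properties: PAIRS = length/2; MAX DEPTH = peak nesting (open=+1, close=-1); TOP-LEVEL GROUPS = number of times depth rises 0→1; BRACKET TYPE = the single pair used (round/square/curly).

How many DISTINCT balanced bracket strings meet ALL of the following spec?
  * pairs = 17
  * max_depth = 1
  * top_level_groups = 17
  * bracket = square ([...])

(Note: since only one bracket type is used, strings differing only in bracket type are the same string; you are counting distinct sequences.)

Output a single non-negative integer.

Answer: 1

Derivation:
Spec: pairs=17 depth=1 groups=17
Count(depth <= 1) = 1
Count(depth <= 0) = 0
Count(depth == 1) = 1 - 0 = 1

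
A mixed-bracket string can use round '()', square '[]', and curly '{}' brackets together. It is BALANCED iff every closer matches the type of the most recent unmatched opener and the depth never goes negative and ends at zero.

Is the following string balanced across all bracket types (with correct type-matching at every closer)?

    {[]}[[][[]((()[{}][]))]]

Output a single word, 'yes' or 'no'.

Answer: yes

Derivation:
pos 0: push '{'; stack = {
pos 1: push '['; stack = {[
pos 2: ']' matches '['; pop; stack = {
pos 3: '}' matches '{'; pop; stack = (empty)
pos 4: push '['; stack = [
pos 5: push '['; stack = [[
pos 6: ']' matches '['; pop; stack = [
pos 7: push '['; stack = [[
pos 8: push '['; stack = [[[
pos 9: ']' matches '['; pop; stack = [[
pos 10: push '('; stack = [[(
pos 11: push '('; stack = [[((
pos 12: push '('; stack = [[(((
pos 13: ')' matches '('; pop; stack = [[((
pos 14: push '['; stack = [[(([
pos 15: push '{'; stack = [[(([{
pos 16: '}' matches '{'; pop; stack = [[(([
pos 17: ']' matches '['; pop; stack = [[((
pos 18: push '['; stack = [[(([
pos 19: ']' matches '['; pop; stack = [[((
pos 20: ')' matches '('; pop; stack = [[(
pos 21: ')' matches '('; pop; stack = [[
pos 22: ']' matches '['; pop; stack = [
pos 23: ']' matches '['; pop; stack = (empty)
end: stack empty → VALID
Verdict: properly nested → yes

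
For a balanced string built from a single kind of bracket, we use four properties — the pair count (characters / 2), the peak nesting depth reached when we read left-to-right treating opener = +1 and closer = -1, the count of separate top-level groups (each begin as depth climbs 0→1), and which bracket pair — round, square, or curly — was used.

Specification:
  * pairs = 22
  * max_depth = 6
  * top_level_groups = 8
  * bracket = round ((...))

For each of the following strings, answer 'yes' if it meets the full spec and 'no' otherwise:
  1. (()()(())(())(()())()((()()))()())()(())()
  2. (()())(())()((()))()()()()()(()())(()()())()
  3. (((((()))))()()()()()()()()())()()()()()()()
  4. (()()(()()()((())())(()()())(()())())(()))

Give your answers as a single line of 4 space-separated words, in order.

Answer: no no yes no

Derivation:
String 1 '(()()(())(())(()())()((()()))()())()(())()': depth seq [1 2 1 2 1 2 3 2 1 2 3 2 1 2 3 2 3 2 1 2 1 2 3 4 3 4 3 2 1 2 1 2 1 0 1 0 1 2 1 0 1 0]
  -> pairs=21 depth=4 groups=4 -> no
String 2 '(()())(())()((()))()()()()()(()())(()()())()': depth seq [1 2 1 2 1 0 1 2 1 0 1 0 1 2 3 2 1 0 1 0 1 0 1 0 1 0 1 0 1 2 1 2 1 0 1 2 1 2 1 2 1 0 1 0]
  -> pairs=22 depth=3 groups=12 -> no
String 3 '(((((()))))()()()()()()()()())()()()()()()()': depth seq [1 2 3 4 5 6 5 4 3 2 1 2 1 2 1 2 1 2 1 2 1 2 1 2 1 2 1 2 1 0 1 0 1 0 1 0 1 0 1 0 1 0 1 0]
  -> pairs=22 depth=6 groups=8 -> yes
String 4 '(()()(()()()((())())(()()())(()())())(()))': depth seq [1 2 1 2 1 2 3 2 3 2 3 2 3 4 5 4 3 4 3 2 3 4 3 4 3 4 3 2 3 4 3 4 3 2 3 2 1 2 3 2 1 0]
  -> pairs=21 depth=5 groups=1 -> no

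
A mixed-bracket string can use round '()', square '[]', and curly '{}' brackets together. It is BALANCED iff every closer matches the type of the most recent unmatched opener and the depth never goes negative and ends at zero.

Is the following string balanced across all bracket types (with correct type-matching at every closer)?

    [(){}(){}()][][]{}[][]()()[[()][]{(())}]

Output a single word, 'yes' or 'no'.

pos 0: push '['; stack = [
pos 1: push '('; stack = [(
pos 2: ')' matches '('; pop; stack = [
pos 3: push '{'; stack = [{
pos 4: '}' matches '{'; pop; stack = [
pos 5: push '('; stack = [(
pos 6: ')' matches '('; pop; stack = [
pos 7: push '{'; stack = [{
pos 8: '}' matches '{'; pop; stack = [
pos 9: push '('; stack = [(
pos 10: ')' matches '('; pop; stack = [
pos 11: ']' matches '['; pop; stack = (empty)
pos 12: push '['; stack = [
pos 13: ']' matches '['; pop; stack = (empty)
pos 14: push '['; stack = [
pos 15: ']' matches '['; pop; stack = (empty)
pos 16: push '{'; stack = {
pos 17: '}' matches '{'; pop; stack = (empty)
pos 18: push '['; stack = [
pos 19: ']' matches '['; pop; stack = (empty)
pos 20: push '['; stack = [
pos 21: ']' matches '['; pop; stack = (empty)
pos 22: push '('; stack = (
pos 23: ')' matches '('; pop; stack = (empty)
pos 24: push '('; stack = (
pos 25: ')' matches '('; pop; stack = (empty)
pos 26: push '['; stack = [
pos 27: push '['; stack = [[
pos 28: push '('; stack = [[(
pos 29: ')' matches '('; pop; stack = [[
pos 30: ']' matches '['; pop; stack = [
pos 31: push '['; stack = [[
pos 32: ']' matches '['; pop; stack = [
pos 33: push '{'; stack = [{
pos 34: push '('; stack = [{(
pos 35: push '('; stack = [{((
pos 36: ')' matches '('; pop; stack = [{(
pos 37: ')' matches '('; pop; stack = [{
pos 38: '}' matches '{'; pop; stack = [
pos 39: ']' matches '['; pop; stack = (empty)
end: stack empty → VALID
Verdict: properly nested → yes

Answer: yes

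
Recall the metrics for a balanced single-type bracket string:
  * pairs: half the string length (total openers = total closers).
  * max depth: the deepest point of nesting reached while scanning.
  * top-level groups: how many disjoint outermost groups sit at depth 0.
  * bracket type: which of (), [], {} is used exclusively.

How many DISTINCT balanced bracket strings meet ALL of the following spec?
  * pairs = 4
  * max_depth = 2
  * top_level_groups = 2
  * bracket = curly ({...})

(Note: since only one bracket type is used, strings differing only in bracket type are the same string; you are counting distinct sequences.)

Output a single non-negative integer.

Spec: pairs=4 depth=2 groups=2
Count(depth <= 2) = 3
Count(depth <= 1) = 0
Count(depth == 2) = 3 - 0 = 3

Answer: 3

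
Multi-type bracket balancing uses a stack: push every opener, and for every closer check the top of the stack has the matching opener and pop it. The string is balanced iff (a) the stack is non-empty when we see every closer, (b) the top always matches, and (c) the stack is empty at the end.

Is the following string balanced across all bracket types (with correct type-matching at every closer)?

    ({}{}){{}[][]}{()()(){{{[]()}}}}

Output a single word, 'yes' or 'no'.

Answer: yes

Derivation:
pos 0: push '('; stack = (
pos 1: push '{'; stack = ({
pos 2: '}' matches '{'; pop; stack = (
pos 3: push '{'; stack = ({
pos 4: '}' matches '{'; pop; stack = (
pos 5: ')' matches '('; pop; stack = (empty)
pos 6: push '{'; stack = {
pos 7: push '{'; stack = {{
pos 8: '}' matches '{'; pop; stack = {
pos 9: push '['; stack = {[
pos 10: ']' matches '['; pop; stack = {
pos 11: push '['; stack = {[
pos 12: ']' matches '['; pop; stack = {
pos 13: '}' matches '{'; pop; stack = (empty)
pos 14: push '{'; stack = {
pos 15: push '('; stack = {(
pos 16: ')' matches '('; pop; stack = {
pos 17: push '('; stack = {(
pos 18: ')' matches '('; pop; stack = {
pos 19: push '('; stack = {(
pos 20: ')' matches '('; pop; stack = {
pos 21: push '{'; stack = {{
pos 22: push '{'; stack = {{{
pos 23: push '{'; stack = {{{{
pos 24: push '['; stack = {{{{[
pos 25: ']' matches '['; pop; stack = {{{{
pos 26: push '('; stack = {{{{(
pos 27: ')' matches '('; pop; stack = {{{{
pos 28: '}' matches '{'; pop; stack = {{{
pos 29: '}' matches '{'; pop; stack = {{
pos 30: '}' matches '{'; pop; stack = {
pos 31: '}' matches '{'; pop; stack = (empty)
end: stack empty → VALID
Verdict: properly nested → yes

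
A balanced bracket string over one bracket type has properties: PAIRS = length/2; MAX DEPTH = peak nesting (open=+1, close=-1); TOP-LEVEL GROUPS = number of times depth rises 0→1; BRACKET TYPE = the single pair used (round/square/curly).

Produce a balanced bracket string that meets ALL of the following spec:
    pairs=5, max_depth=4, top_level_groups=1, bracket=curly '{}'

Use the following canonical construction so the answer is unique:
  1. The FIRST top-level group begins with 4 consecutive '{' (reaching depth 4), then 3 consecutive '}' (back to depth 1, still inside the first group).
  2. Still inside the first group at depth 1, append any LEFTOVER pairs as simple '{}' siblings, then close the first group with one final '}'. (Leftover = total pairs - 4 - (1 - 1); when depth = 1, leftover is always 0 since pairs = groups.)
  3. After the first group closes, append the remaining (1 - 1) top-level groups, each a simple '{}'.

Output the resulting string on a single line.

Spec: pairs=5 depth=4 groups=1
Leftover pairs = 5 - 4 - (1-1) = 1
First group: deep chain of depth 4 + 1 sibling pairs
Remaining 0 groups: simple '{}' each

Answer: {{{{}}}{}}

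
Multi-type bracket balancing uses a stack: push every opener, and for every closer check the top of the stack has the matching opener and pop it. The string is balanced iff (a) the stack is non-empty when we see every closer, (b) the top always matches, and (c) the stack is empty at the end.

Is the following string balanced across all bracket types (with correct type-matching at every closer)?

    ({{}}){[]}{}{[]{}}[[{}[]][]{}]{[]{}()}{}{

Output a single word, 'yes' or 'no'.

pos 0: push '('; stack = (
pos 1: push '{'; stack = ({
pos 2: push '{'; stack = ({{
pos 3: '}' matches '{'; pop; stack = ({
pos 4: '}' matches '{'; pop; stack = (
pos 5: ')' matches '('; pop; stack = (empty)
pos 6: push '{'; stack = {
pos 7: push '['; stack = {[
pos 8: ']' matches '['; pop; stack = {
pos 9: '}' matches '{'; pop; stack = (empty)
pos 10: push '{'; stack = {
pos 11: '}' matches '{'; pop; stack = (empty)
pos 12: push '{'; stack = {
pos 13: push '['; stack = {[
pos 14: ']' matches '['; pop; stack = {
pos 15: push '{'; stack = {{
pos 16: '}' matches '{'; pop; stack = {
pos 17: '}' matches '{'; pop; stack = (empty)
pos 18: push '['; stack = [
pos 19: push '['; stack = [[
pos 20: push '{'; stack = [[{
pos 21: '}' matches '{'; pop; stack = [[
pos 22: push '['; stack = [[[
pos 23: ']' matches '['; pop; stack = [[
pos 24: ']' matches '['; pop; stack = [
pos 25: push '['; stack = [[
pos 26: ']' matches '['; pop; stack = [
pos 27: push '{'; stack = [{
pos 28: '}' matches '{'; pop; stack = [
pos 29: ']' matches '['; pop; stack = (empty)
pos 30: push '{'; stack = {
pos 31: push '['; stack = {[
pos 32: ']' matches '['; pop; stack = {
pos 33: push '{'; stack = {{
pos 34: '}' matches '{'; pop; stack = {
pos 35: push '('; stack = {(
pos 36: ')' matches '('; pop; stack = {
pos 37: '}' matches '{'; pop; stack = (empty)
pos 38: push '{'; stack = {
pos 39: '}' matches '{'; pop; stack = (empty)
pos 40: push '{'; stack = {
end: stack still non-empty ({) → INVALID
Verdict: unclosed openers at end: { → no

Answer: no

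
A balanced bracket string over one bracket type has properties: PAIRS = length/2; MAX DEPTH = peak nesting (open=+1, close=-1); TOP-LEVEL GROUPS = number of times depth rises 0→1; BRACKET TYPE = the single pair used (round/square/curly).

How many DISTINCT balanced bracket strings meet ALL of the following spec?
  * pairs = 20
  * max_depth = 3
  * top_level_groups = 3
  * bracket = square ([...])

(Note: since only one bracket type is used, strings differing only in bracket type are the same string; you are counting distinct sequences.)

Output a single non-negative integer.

Answer: 3735381

Derivation:
Spec: pairs=20 depth=3 groups=3
Count(depth <= 3) = 3735552
Count(depth <= 2) = 171
Count(depth == 3) = 3735552 - 171 = 3735381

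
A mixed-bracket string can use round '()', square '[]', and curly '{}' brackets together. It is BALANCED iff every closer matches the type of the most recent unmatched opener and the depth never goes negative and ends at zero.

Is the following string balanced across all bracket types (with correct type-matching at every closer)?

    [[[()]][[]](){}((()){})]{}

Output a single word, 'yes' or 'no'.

Answer: yes

Derivation:
pos 0: push '['; stack = [
pos 1: push '['; stack = [[
pos 2: push '['; stack = [[[
pos 3: push '('; stack = [[[(
pos 4: ')' matches '('; pop; stack = [[[
pos 5: ']' matches '['; pop; stack = [[
pos 6: ']' matches '['; pop; stack = [
pos 7: push '['; stack = [[
pos 8: push '['; stack = [[[
pos 9: ']' matches '['; pop; stack = [[
pos 10: ']' matches '['; pop; stack = [
pos 11: push '('; stack = [(
pos 12: ')' matches '('; pop; stack = [
pos 13: push '{'; stack = [{
pos 14: '}' matches '{'; pop; stack = [
pos 15: push '('; stack = [(
pos 16: push '('; stack = [((
pos 17: push '('; stack = [(((
pos 18: ')' matches '('; pop; stack = [((
pos 19: ')' matches '('; pop; stack = [(
pos 20: push '{'; stack = [({
pos 21: '}' matches '{'; pop; stack = [(
pos 22: ')' matches '('; pop; stack = [
pos 23: ']' matches '['; pop; stack = (empty)
pos 24: push '{'; stack = {
pos 25: '}' matches '{'; pop; stack = (empty)
end: stack empty → VALID
Verdict: properly nested → yes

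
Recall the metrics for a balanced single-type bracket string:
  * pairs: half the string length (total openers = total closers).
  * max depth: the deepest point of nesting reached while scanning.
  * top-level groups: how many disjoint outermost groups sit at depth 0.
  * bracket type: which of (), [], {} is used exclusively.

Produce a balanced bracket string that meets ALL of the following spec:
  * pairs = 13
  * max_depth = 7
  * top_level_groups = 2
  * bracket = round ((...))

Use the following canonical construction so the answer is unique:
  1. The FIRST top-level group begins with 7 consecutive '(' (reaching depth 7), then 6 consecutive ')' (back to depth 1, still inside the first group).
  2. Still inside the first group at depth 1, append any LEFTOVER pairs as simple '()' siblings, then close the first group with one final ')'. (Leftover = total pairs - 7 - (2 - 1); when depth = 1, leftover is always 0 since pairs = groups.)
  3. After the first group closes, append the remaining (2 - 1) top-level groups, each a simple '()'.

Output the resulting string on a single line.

Spec: pairs=13 depth=7 groups=2
Leftover pairs = 13 - 7 - (2-1) = 5
First group: deep chain of depth 7 + 5 sibling pairs
Remaining 1 groups: simple '()' each

Answer: ((((((())))))()()()()())()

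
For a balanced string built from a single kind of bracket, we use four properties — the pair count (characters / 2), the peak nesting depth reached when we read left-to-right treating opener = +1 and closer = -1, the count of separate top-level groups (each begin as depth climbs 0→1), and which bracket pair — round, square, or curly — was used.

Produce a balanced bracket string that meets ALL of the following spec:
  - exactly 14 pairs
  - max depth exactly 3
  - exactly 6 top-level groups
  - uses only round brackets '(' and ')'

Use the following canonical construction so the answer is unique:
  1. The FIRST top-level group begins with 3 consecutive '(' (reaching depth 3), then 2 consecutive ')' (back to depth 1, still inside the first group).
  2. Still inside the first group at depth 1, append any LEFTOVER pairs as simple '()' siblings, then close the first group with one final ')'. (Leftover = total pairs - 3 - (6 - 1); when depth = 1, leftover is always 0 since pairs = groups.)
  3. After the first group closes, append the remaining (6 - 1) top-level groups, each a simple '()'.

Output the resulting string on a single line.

Answer: ((())()()()()()())()()()()()

Derivation:
Spec: pairs=14 depth=3 groups=6
Leftover pairs = 14 - 3 - (6-1) = 6
First group: deep chain of depth 3 + 6 sibling pairs
Remaining 5 groups: simple '()' each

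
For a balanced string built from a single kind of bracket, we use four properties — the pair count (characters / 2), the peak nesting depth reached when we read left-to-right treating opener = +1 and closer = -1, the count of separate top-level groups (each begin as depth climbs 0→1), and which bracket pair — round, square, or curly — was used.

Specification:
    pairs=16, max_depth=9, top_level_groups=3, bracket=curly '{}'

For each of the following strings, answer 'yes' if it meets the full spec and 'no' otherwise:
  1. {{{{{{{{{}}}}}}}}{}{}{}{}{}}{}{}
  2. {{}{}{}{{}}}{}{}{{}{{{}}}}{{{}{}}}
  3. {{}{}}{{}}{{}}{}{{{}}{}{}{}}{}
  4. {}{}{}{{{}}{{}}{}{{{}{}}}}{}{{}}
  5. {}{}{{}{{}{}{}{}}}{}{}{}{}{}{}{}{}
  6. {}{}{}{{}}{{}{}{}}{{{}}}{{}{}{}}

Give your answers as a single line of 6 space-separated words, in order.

String 1 '{{{{{{{{{}}}}}}}}{}{}{}{}{}}{}{}': depth seq [1 2 3 4 5 6 7 8 9 8 7 6 5 4 3 2 1 2 1 2 1 2 1 2 1 2 1 0 1 0 1 0]
  -> pairs=16 depth=9 groups=3 -> yes
String 2 '{{}{}{}{{}}}{}{}{{}{{{}}}}{{{}{}}}': depth seq [1 2 1 2 1 2 1 2 3 2 1 0 1 0 1 0 1 2 1 2 3 4 3 2 1 0 1 2 3 2 3 2 1 0]
  -> pairs=17 depth=4 groups=5 -> no
String 3 '{{}{}}{{}}{{}}{}{{{}}{}{}{}}{}': depth seq [1 2 1 2 1 0 1 2 1 0 1 2 1 0 1 0 1 2 3 2 1 2 1 2 1 2 1 0 1 0]
  -> pairs=15 depth=3 groups=6 -> no
String 4 '{}{}{}{{{}}{{}}{}{{{}{}}}}{}{{}}': depth seq [1 0 1 0 1 0 1 2 3 2 1 2 3 2 1 2 1 2 3 4 3 4 3 2 1 0 1 0 1 2 1 0]
  -> pairs=16 depth=4 groups=6 -> no
String 5 '{}{}{{}{{}{}{}{}}}{}{}{}{}{}{}{}{}': depth seq [1 0 1 0 1 2 1 2 3 2 3 2 3 2 3 2 1 0 1 0 1 0 1 0 1 0 1 0 1 0 1 0 1 0]
  -> pairs=17 depth=3 groups=11 -> no
String 6 '{}{}{}{{}}{{}{}{}}{{{}}}{{}{}{}}': depth seq [1 0 1 0 1 0 1 2 1 0 1 2 1 2 1 2 1 0 1 2 3 2 1 0 1 2 1 2 1 2 1 0]
  -> pairs=16 depth=3 groups=7 -> no

Answer: yes no no no no no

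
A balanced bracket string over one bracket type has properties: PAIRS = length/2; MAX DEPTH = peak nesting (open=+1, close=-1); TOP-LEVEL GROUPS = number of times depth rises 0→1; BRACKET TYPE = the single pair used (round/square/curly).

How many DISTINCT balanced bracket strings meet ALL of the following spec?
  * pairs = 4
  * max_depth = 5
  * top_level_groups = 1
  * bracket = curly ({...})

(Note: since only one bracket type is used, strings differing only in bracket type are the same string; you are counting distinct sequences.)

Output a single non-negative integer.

Answer: 0

Derivation:
Spec: pairs=4 depth=5 groups=1
Count(depth <= 5) = 5
Count(depth <= 4) = 5
Count(depth == 5) = 5 - 5 = 0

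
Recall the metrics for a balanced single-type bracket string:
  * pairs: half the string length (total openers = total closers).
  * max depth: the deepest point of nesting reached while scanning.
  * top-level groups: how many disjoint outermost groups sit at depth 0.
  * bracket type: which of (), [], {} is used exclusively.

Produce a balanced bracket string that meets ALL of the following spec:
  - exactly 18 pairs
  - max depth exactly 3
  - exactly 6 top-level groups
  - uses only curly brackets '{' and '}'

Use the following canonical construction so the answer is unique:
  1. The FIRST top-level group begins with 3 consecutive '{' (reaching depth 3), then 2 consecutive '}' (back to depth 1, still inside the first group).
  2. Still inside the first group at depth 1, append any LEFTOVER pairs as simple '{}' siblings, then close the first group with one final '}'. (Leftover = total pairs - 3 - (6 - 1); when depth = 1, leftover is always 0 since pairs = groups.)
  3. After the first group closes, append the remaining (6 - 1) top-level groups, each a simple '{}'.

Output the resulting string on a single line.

Spec: pairs=18 depth=3 groups=6
Leftover pairs = 18 - 3 - (6-1) = 10
First group: deep chain of depth 3 + 10 sibling pairs
Remaining 5 groups: simple '{}' each

Answer: {{{}}{}{}{}{}{}{}{}{}{}{}}{}{}{}{}{}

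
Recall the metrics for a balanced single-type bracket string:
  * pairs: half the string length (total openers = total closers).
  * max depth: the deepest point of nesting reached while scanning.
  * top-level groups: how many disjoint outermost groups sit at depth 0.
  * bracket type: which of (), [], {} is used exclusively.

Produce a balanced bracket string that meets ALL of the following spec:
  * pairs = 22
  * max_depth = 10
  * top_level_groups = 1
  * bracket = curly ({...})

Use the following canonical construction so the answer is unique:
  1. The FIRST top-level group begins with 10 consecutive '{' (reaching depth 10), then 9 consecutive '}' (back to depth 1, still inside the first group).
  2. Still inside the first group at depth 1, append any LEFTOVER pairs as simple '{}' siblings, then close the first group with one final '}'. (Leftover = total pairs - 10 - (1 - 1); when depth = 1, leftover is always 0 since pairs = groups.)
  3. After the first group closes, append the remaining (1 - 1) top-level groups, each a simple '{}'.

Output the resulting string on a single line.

Answer: {{{{{{{{{{}}}}}}}}}{}{}{}{}{}{}{}{}{}{}{}{}}

Derivation:
Spec: pairs=22 depth=10 groups=1
Leftover pairs = 22 - 10 - (1-1) = 12
First group: deep chain of depth 10 + 12 sibling pairs
Remaining 0 groups: simple '{}' each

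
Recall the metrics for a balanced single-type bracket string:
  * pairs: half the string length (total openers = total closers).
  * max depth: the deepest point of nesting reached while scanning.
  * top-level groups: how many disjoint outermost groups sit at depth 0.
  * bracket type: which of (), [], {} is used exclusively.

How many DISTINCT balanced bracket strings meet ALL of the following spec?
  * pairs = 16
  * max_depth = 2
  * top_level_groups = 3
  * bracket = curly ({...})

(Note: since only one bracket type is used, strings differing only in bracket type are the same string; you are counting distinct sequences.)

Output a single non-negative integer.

Answer: 105

Derivation:
Spec: pairs=16 depth=2 groups=3
Count(depth <= 2) = 105
Count(depth <= 1) = 0
Count(depth == 2) = 105 - 0 = 105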